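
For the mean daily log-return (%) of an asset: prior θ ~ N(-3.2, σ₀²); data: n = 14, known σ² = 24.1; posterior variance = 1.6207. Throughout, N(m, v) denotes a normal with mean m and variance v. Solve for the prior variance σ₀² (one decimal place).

σ₀² = 27.7

For the Normal–Normal model with known σ², precisions add: τ_n = τ₀ + n/σ².
So 1/σ₀² = 1/1.6207 − 14/24.1 = 0.617017 − 0.580913 = 0.036104.
Hence σ₀² = 1/0.036104 ≈ 27.7.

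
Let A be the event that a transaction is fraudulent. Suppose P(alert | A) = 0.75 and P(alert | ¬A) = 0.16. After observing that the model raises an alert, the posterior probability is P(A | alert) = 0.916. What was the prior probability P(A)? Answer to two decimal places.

P(A) = 0.70

Bayes' rule in odds form gives O(A|E) = O(A)·[P(E|A)/P(E|¬A)], hence O(A) = O(A|E)/LR.
Posterior odds = 0.916/(1−0.916) = 10.9048. LR = 0.75/0.16 = 4.6875.
Prior odds = 10.9048/4.6875 = 2.3264, so P(A) = 2.3264/(1+2.3264) ≈ 0.70.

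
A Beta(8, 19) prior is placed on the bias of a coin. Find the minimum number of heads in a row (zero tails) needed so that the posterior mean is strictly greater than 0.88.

After k heads and 0 tails the posterior is Beta(8+k, 19), with mean (8+k)/(8+19+k).
Set (8+k)/(27+k) > 0.88 and solve: k > (0.88·27 − 8)/(1 − 0.88) = 131.333.
The smallest integer exceeding 131.333 is 132, and checking k=132: (140)/(159) = 0.8805 > 0.88.

k = 132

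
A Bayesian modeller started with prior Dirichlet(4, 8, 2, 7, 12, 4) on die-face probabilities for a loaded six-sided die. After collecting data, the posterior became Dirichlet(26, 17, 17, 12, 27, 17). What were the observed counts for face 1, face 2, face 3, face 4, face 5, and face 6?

counts (22, 9, 15, 5, 15, 13)

For a Dirichlet(α) prior with multinomial counts c, the posterior is Dirichlet(α + c) componentwise.
Counts are posterior − prior componentwise: 26−4=22, 17−8=9, 17−2=15, 12−7=5, 27−12=15, 17−4=13.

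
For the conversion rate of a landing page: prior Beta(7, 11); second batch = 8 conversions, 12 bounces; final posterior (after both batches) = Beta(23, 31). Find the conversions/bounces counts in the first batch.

Sequential conjugate updates are equivalent to a single update on the pooled data, so total successes = posterior α − prior α and total failures = posterior β − prior β.
Total across both batches: 23−7=16 conversions, 31−11=20 bounces.
Subtract the second batch: 16−8=8 conversions and 20−12=8 bounces.

8 conversions and 8 bounces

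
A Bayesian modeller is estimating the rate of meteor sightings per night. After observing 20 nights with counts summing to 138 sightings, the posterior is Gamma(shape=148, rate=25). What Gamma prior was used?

Gamma(shape=10, rate=5)

Gamma–Poisson conjugacy: posterior shape = α + Σxᵢ, posterior rate = β + n.
So α = 148 − 138 = 10 and β = 25 − 20 = 5.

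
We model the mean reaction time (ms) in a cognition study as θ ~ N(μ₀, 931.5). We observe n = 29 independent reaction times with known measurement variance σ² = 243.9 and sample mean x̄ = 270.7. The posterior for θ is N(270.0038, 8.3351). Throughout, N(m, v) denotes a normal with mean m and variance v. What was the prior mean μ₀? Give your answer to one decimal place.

μ₀ = 192.9

With known observation variance, the Normal–Normal posterior has precision τ_n = τ₀ + n/σ² and mean μ_n = (τ₀μ₀ + (n/σ²)x̄)/τ_n.
Here τ₀ = 1/931.5 = 0.001074 and τ_data = 29/243.9 = 0.118901, so τ_n = 0.119975.
Rearranging for μ₀: μ₀ = (μ_n·τ_n − τ_data·x̄)/τ₀ = (270.0038·0.119975 − 0.118901·270.7) / 0.001074 = 0.207205/0.001074 ≈ 192.9.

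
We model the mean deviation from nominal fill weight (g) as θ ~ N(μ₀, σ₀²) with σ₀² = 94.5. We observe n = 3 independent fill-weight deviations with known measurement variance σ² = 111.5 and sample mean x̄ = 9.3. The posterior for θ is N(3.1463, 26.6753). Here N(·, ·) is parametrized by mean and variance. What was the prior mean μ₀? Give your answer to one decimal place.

μ₀ = -12.5

The posterior mean is a precision-weighted average: μ_n = (τ₀μ₀ + τ_data·x̄)/(τ₀+τ_data), with τ₀=1/σ₀² and τ_data=n/σ².
Here τ₀ = 1/94.5 = 0.010582 and τ_data = 3/111.5 = 0.026906, so τ_n = 0.037488.
Rearranging for μ₀: μ₀ = (μ_n·τ_n − τ_data·x̄)/τ₀ = (3.1463·0.037488 − 0.026906·9.3) / 0.010582 = -0.132277/0.010582 ≈ -12.5.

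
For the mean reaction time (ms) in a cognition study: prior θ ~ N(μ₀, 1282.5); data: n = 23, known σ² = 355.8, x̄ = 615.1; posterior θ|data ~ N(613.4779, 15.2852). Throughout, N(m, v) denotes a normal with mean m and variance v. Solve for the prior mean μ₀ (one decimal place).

μ₀ = 479.0

The posterior mean is a precision-weighted average: μ_n = (τ₀μ₀ + τ_data·x̄)/(τ₀+τ_data), with τ₀=1/σ₀² and τ_data=n/σ².
Here τ₀ = 1/1282.5 = 0.000780 and τ_data = 23/355.8 = 0.064643, so τ_n = 0.065423.
Rearranging for μ₀: μ₀ = (μ_n·τ_n − τ_data·x̄)/τ₀ = (613.4779·0.065423 − 0.064643·615.1) / 0.000780 = 0.373655/0.000780 ≈ 479.0.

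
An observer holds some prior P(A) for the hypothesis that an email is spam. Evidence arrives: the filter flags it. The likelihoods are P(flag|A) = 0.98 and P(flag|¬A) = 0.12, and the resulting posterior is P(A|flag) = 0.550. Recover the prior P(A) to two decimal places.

In odds form, posterior odds = prior odds × likelihood ratio, so prior odds = posterior odds ÷ LR.
Posterior odds = 0.550/(1−0.550) = 1.2222. LR = 0.98/0.12 = 8.1667.
Prior odds = 1.2222/8.1667 = 0.1497, so P(A) = 0.1497/(1+0.1497) ≈ 0.13.

P(A) = 0.13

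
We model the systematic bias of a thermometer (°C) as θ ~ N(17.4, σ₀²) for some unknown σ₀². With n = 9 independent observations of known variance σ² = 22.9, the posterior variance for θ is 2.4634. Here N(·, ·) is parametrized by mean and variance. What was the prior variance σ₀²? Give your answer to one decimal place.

Posterior precision equals prior precision plus data precision: 1/σ_n² = 1/σ₀² + n/σ².
So 1/σ₀² = 1/2.4634 − 9/22.9 = 0.405943 − 0.393013 = 0.012930.
Hence σ₀² = 1/0.012930 ≈ 77.3.

σ₀² = 77.3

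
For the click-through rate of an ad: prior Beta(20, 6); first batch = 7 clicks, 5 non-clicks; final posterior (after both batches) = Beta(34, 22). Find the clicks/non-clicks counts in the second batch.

7 clicks and 11 non-clicks

Because Beta–binomial updating is additive in the counts, the combined data contributed (α_post−α_prior, β_post−β_prior) successes and failures.
Total across both batches: 34−20=14 clicks, 22−6=16 non-clicks.
Subtract the first batch: 14−7=7 clicks and 16−5=11 non-clicks.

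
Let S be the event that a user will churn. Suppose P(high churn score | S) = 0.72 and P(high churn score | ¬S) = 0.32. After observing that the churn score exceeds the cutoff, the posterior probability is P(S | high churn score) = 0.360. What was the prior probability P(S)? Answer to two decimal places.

In odds form, posterior odds = prior odds × likelihood ratio, so prior odds = posterior odds ÷ LR.
Posterior odds = 0.360/(1−0.360) = 0.5625. LR = 0.72/0.32 = 2.2500.
Prior odds = 0.5625/2.2500 = 0.2500, so P(S) = 0.2500/(1+0.2500) ≈ 0.20.

P(S) = 0.20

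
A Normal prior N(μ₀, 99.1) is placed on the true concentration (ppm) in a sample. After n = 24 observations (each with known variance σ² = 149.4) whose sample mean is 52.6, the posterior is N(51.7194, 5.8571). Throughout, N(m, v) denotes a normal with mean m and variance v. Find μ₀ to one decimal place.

μ₀ = 37.7

The posterior mean is a precision-weighted average: μ_n = (τ₀μ₀ + τ_data·x̄)/(τ₀+τ_data), with τ₀=1/σ₀² and τ_data=n/σ².
Here τ₀ = 1/99.1 = 0.010091 and τ_data = 24/149.4 = 0.160643, so τ_n = 0.170734.
Rearranging for μ₀: μ₀ = (μ_n·τ_n − τ_data·x̄)/τ₀ = (51.7194·0.170734 − 0.160643·52.6) / 0.010091 = 0.380438/0.010091 ≈ 37.7.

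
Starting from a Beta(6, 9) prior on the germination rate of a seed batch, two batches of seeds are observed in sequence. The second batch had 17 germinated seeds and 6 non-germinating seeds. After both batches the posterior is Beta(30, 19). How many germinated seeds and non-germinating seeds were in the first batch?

7 germinated seeds and 4 non-germinating seeds

Because Beta–binomial updating is additive in the counts, the combined data contributed (α_post−α_prior, β_post−β_prior) successes and failures.
Total across both batches: 30−6=24 germinated seeds, 19−9=10 non-germinating seeds.
Subtract the second batch: 24−17=7 germinated seeds and 10−6=4 non-germinating seeds.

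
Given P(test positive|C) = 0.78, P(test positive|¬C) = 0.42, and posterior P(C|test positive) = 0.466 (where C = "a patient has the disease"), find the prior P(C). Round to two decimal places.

P(C) = 0.32

In odds form, posterior odds = prior odds × likelihood ratio, so prior odds = posterior odds ÷ LR.
Posterior odds = 0.466/(1−0.466) = 0.8727. LR = 0.78/0.42 = 1.8571.
Prior odds = 0.8727/1.8571 = 0.4699, so P(C) = 0.4699/(1+0.4699) ≈ 0.32.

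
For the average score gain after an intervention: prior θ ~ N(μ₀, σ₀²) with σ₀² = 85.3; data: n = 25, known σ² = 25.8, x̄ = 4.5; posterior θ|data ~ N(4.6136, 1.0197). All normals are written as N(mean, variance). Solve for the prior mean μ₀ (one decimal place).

μ₀ = 14.0

With known observation variance, the Normal–Normal posterior has precision τ_n = τ₀ + n/σ² and mean μ_n = (τ₀μ₀ + (n/σ²)x̄)/τ_n.
Here τ₀ = 1/85.3 = 0.011723 and τ_data = 25/25.8 = 0.968992, so τ_n = 0.980715.
Rearranging for μ₀: μ₀ = (μ_n·τ_n − τ_data·x̄)/τ₀ = (4.6136·0.980715 − 0.968992·4.5) / 0.011723 = 0.164163/0.011723 ≈ 14.0.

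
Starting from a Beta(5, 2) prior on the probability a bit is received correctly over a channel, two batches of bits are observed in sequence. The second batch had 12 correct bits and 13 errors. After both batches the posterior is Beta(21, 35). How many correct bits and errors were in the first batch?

4 correct bits and 20 errors

Because Beta–binomial updating is additive in the counts, the combined data contributed (α_post−α_prior, β_post−β_prior) successes and failures.
Total across both batches: 21−5=16 correct bits, 35−2=33 errors.
Subtract the second batch: 16−12=4 correct bits and 33−13=20 errors.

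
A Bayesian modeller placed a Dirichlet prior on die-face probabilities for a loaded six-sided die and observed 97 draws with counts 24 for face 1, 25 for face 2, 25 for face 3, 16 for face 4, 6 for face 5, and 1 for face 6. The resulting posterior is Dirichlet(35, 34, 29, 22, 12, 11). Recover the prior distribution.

For a Dirichlet(α) prior with multinomial counts c, the posterior is Dirichlet(α + c) componentwise.
Subtract each count from the matching posterior parameter: 35−24=11, 34−25=9, 29−25=4, 22−16=6, 12−6=6, 11−1=10.

Dirichlet(11, 9, 4, 6, 6, 10)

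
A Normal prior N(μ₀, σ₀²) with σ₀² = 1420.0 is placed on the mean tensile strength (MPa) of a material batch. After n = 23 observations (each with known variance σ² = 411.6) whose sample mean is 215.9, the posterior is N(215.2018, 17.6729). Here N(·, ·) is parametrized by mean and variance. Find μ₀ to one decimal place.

The posterior mean is a precision-weighted average: μ_n = (τ₀μ₀ + τ_data·x̄)/(τ₀+τ_data), with τ₀=1/σ₀² and τ_data=n/σ².
Here τ₀ = 1/1420.0 = 0.000704 and τ_data = 23/411.6 = 0.055879, so τ_n = 0.056583.
Rearranging for μ₀: μ₀ = (μ_n·τ_n − τ_data·x̄)/τ₀ = (215.2018·0.056583 − 0.055879·215.9) / 0.000704 = 0.112487/0.000704 ≈ 159.8.

μ₀ = 159.8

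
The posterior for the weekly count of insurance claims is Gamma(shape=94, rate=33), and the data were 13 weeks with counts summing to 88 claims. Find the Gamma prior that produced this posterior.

Gamma(shape=6, rate=20)

A Gamma(α, β) prior (rate parametrization) on a Poisson rate with n observations summing to S gives posterior Gamma(α+S, β+n).
So α = 94 − 88 = 6 and β = 33 − 13 = 20.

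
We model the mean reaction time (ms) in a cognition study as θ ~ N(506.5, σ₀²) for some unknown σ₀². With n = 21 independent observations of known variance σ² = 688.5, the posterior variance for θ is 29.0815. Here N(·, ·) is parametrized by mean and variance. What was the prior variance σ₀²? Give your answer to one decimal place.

Posterior precision equals prior precision plus data precision: 1/σ_n² = 1/σ₀² + n/σ².
So 1/σ₀² = 1/29.0815 − 21/688.5 = 0.034386 − 0.030501 = 0.003885.
Hence σ₀² = 1/0.003885 ≈ 257.4.

σ₀² = 257.4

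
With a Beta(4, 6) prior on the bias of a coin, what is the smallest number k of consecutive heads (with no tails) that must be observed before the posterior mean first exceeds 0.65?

After k heads and 0 tails the posterior is Beta(4+k, 6), with mean (4+k)/(4+6+k).
Set (4+k)/(10+k) > 0.65 and solve: k > (0.65·10 − 4)/(1 − 0.65) = 7.143.
The smallest integer exceeding 7.143 is 8, and checking k=8: (12)/(18) = 0.6667 > 0.65.

k = 8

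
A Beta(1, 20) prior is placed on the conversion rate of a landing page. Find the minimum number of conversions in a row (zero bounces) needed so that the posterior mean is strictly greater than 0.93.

k = 265

After k conversions and 0 bounces the posterior is Beta(1+k, 20), with mean (1+k)/(1+20+k).
Set (1+k)/(21+k) > 0.93 and solve: k > (0.93·21 − 1)/(1 − 0.93) = 264.714.
The smallest integer exceeding 264.714 is 265, and checking k=265: (266)/(286) = 0.9301 > 0.93.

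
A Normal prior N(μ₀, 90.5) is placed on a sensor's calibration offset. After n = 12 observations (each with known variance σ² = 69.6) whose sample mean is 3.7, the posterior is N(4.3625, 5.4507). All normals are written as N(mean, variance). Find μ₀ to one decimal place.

μ₀ = 14.7

With known observation variance, the Normal–Normal posterior has precision τ_n = τ₀ + n/σ² and mean μ_n = (τ₀μ₀ + (n/σ²)x̄)/τ_n.
Here τ₀ = 1/90.5 = 0.011050 and τ_data = 12/69.6 = 0.172414, so τ_n = 0.183464.
Rearranging for μ₀: μ₀ = (μ_n·τ_n − τ_data·x̄)/τ₀ = (4.3625·0.183464 − 0.172414·3.7) / 0.011050 = 0.162430/0.011050 ≈ 14.7.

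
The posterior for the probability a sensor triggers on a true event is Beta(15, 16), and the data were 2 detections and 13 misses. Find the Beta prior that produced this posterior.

Beta(13, 3)

Under Beta–binomial conjugacy the posterior parameters are (a+s, b+f).
Subtract the data counts: 15−2=13, 16−13=3.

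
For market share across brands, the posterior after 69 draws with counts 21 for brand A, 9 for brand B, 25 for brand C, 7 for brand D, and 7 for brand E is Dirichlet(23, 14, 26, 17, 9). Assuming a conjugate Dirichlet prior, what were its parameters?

Dirichlet(2, 5, 1, 10, 2)

For a Dirichlet(α) prior with multinomial counts c, the posterior is Dirichlet(α + c) componentwise.
Subtract each count from the matching posterior parameter: 23−21=2, 14−9=5, 26−25=1, 17−7=10, 9−7=2.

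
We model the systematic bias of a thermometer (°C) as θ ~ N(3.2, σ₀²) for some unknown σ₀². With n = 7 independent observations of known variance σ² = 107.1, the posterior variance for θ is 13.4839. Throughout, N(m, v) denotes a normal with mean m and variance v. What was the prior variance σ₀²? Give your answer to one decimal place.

For the Normal–Normal model with known σ², precisions add: τ_n = τ₀ + n/σ².
So 1/σ₀² = 1/13.4839 − 7/107.1 = 0.074163 − 0.065359 = 0.008804.
Hence σ₀² = 1/0.008804 ≈ 113.6.

σ₀² = 113.6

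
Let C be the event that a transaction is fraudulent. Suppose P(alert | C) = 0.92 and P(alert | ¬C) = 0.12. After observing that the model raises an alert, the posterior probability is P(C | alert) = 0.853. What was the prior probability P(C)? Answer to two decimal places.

P(C) = 0.43

In odds form, posterior odds = prior odds × likelihood ratio, so prior odds = posterior odds ÷ LR.
Posterior odds = 0.853/(1−0.853) = 5.8027. LR = 0.92/0.12 = 7.6667.
Prior odds = 5.8027/7.6667 = 0.7569, so P(C) = 0.7569/(1+0.7569) ≈ 0.43.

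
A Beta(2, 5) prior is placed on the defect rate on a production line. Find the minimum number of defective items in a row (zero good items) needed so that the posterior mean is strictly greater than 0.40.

After k defective items and 0 good items the posterior is Beta(2+k, 5), with mean (2+k)/(2+5+k).
Set (2+k)/(7+k) > 0.40 and solve: k > (0.40·7 − 2)/(1 − 0.40) = 1.333.
The smallest integer exceeding 1.333 is 2.

k = 2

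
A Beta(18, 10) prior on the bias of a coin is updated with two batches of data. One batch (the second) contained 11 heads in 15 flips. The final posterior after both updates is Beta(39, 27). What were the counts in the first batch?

Because Beta–binomial updating is additive in the counts, the combined data contributed (α_post−α_prior, β_post−β_prior) successes and failures.
Total across both batches: 39−18=21 heads, 27−10=17 tails.
Subtract the second batch: 21−11=10 heads and 17−4=13 tails.

10 heads and 13 tails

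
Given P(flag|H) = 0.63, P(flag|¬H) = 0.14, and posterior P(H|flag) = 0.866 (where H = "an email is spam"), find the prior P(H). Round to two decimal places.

Bayes' rule in odds form gives O(H|E) = O(H)·[P(E|H)/P(E|¬H)], hence O(H) = O(H|E)/LR.
Posterior odds = 0.866/(1−0.866) = 6.4627. LR = 0.63/0.14 = 4.5000.
Prior odds = 6.4627/4.5000 = 1.4362, so P(H) = 1.4362/(1+1.4362) ≈ 0.59.

P(H) = 0.59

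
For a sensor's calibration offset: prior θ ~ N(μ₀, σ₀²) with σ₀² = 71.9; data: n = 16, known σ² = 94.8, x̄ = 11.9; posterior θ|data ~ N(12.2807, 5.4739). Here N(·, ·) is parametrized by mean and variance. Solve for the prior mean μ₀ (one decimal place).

With known observation variance, the Normal–Normal posterior has precision τ_n = τ₀ + n/σ² and mean μ_n = (τ₀μ₀ + (n/σ²)x̄)/τ_n.
Here τ₀ = 1/71.9 = 0.013908 and τ_data = 16/94.8 = 0.168776, so τ_n = 0.182684.
Rearranging for μ₀: μ₀ = (μ_n·τ_n − τ_data·x̄)/τ₀ = (12.2807·0.182684 − 0.168776·11.9) / 0.013908 = 0.235053/0.013908 ≈ 16.9.

μ₀ = 16.9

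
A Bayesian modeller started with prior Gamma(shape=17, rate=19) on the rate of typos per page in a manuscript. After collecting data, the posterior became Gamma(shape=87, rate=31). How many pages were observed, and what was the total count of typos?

Gamma–Poisson conjugacy: posterior shape = α + Σxᵢ, posterior rate = β + n.
Matching: Σxᵢ = 87 − 17 = 70 and n = 31 − 19 = 12.

n = 12 pages with total 70 typos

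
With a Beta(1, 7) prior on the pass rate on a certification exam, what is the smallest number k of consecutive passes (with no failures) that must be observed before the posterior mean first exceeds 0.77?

After k passes and 0 failures the posterior is Beta(1+k, 7), with mean (1+k)/(1+7+k).
Set (1+k)/(8+k) > 0.77 and solve: k > (0.77·8 − 1)/(1 − 0.77) = 22.435.
The smallest integer exceeding 22.435 is 23.

k = 23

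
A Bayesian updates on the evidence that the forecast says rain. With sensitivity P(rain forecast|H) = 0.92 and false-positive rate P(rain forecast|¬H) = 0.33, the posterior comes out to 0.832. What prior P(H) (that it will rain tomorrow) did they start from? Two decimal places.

Bayes' rule in odds form gives O(H|E) = O(H)·[P(E|H)/P(E|¬H)], hence O(H) = O(H|E)/LR.
Posterior odds = 0.832/(1−0.832) = 4.9524. LR = 0.92/0.33 = 2.7879.
Prior odds = 4.9524/2.7879 = 1.7764, so P(H) = 1.7764/(1+1.7764) ≈ 0.64.

P(H) = 0.64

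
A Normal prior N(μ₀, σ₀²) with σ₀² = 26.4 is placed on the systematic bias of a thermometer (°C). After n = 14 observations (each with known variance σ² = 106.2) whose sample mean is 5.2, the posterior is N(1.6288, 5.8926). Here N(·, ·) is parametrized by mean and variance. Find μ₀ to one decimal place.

μ₀ = -10.8

The posterior mean is a precision-weighted average: μ_n = (τ₀μ₀ + τ_data·x̄)/(τ₀+τ_data), with τ₀=1/σ₀² and τ_data=n/σ².
Here τ₀ = 1/26.4 = 0.037879 and τ_data = 14/106.2 = 0.131827, so τ_n = 0.169706.
Rearranging for μ₀: μ₀ = (μ_n·τ_n − τ_data·x̄)/τ₀ = (1.6288·0.169706 − 0.131827·5.2) / 0.037879 = -0.409083/0.037879 ≈ -10.8.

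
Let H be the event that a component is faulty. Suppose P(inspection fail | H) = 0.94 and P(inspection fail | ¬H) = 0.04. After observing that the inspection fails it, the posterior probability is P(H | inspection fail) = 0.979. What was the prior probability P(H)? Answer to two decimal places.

Bayes' rule in odds form gives O(H|E) = O(H)·[P(E|H)/P(E|¬H)], hence O(H) = O(H|E)/LR.
Posterior odds = 0.979/(1−0.979) = 46.6190. LR = 0.94/0.04 = 23.5000.
Prior odds = 46.6190/23.5000 = 1.9838, so P(H) = 1.9838/(1+1.9838) ≈ 0.66.

P(H) = 0.66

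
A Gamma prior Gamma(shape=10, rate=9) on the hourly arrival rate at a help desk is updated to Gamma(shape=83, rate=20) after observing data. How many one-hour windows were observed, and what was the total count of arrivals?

n = 11 one-hour windows with total 73 arrivals

Gamma–Poisson conjugacy: posterior shape = α + Σxᵢ, posterior rate = β + n.
Matching: Σxᵢ = 83 − 10 = 73 and n = 20 − 9 = 11.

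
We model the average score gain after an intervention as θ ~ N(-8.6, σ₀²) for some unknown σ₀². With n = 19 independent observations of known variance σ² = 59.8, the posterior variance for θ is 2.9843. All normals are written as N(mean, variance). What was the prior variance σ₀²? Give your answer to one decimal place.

σ₀² = 57.6

For the Normal–Normal model with known σ², precisions add: τ_n = τ₀ + n/σ².
So 1/σ₀² = 1/2.9843 − 19/59.8 = 0.335087 − 0.317726 = 0.017361.
Hence σ₀² = 1/0.017361 ≈ 57.6.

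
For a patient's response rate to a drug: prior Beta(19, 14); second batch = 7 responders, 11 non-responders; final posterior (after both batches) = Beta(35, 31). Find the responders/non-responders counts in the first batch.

Because Beta–binomial updating is additive in the counts, the combined data contributed (α_post−α_prior, β_post−β_prior) successes and failures.
Total across both batches: 35−19=16 responders, 31−14=17 non-responders.
Subtract the second batch: 16−7=9 responders and 17−11=6 non-responders.

9 responders and 6 non-responders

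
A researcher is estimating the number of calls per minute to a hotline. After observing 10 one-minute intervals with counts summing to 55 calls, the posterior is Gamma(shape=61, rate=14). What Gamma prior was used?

A Gamma(α, β) prior (rate parametrization) on a Poisson rate with n observations summing to S gives posterior Gamma(α+S, β+n).
So α = 61 − 55 = 6 and β = 14 − 10 = 4.

Gamma(shape=6, rate=4)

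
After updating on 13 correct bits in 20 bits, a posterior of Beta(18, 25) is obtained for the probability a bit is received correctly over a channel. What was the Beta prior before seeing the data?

Beta(5, 18)

Under Beta–binomial conjugacy the posterior parameters are (α+s, β+f).
Subtract the data counts: 18−13=5, 25−7=18.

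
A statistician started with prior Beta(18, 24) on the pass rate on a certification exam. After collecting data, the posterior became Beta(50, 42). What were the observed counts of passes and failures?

32 passes and 18 failures

Beta is conjugate to the binomial likelihood: posterior = Beta(α+s, β+f).
So s = 50 − 18 = 32 and f = 42 − 24 = 18.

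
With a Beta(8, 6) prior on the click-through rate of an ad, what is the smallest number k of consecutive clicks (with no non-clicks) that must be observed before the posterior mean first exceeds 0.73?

k = 9

After k clicks and 0 non-clicks the posterior is Beta(8+k, 6), with mean (8+k)/(8+6+k).
Set (8+k)/(14+k) > 0.73 and solve: k > (0.73·14 − 8)/(1 − 0.73) = 8.222.
The smallest integer exceeding 8.222 is 9, and checking k=9: (17)/(23) = 0.7391 > 0.73.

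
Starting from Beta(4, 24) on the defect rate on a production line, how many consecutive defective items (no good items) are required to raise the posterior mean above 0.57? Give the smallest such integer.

k = 28

After k defective items and 0 good items the posterior is Beta(4+k, 24), with mean (4+k)/(4+24+k).
Set (4+k)/(28+k) > 0.57 and solve: k > (0.57·28 − 4)/(1 − 0.57) = 27.814.
The smallest integer exceeding 27.814 is 28, and checking k=28: (32)/(56) = 0.5714 > 0.57.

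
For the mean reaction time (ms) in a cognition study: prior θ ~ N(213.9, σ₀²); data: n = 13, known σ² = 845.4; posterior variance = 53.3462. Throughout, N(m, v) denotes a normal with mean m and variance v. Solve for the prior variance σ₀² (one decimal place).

For the Normal–Normal model with known σ², precisions add: τ_n = τ₀ + n/σ².
So 1/σ₀² = 1/53.3462 − 13/845.4 = 0.018745 − 0.015377 = 0.003368.
Hence σ₀² = 1/0.003368 ≈ 296.9.

σ₀² = 296.9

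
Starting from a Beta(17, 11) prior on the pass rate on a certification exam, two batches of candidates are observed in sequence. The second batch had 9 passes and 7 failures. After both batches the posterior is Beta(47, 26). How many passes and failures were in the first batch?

21 passes and 8 failures

Sequential conjugate updates are equivalent to a single update on the pooled data, so total successes = posterior α − prior α and total failures = posterior β − prior β.
Total across both batches: 47−17=30 passes, 26−11=15 failures.
Subtract the second batch: 30−9=21 passes and 15−7=8 failures.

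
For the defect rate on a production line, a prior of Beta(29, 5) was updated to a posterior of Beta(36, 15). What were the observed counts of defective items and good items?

Beta is conjugate to the binomial likelihood: posterior = Beta(a+s, b+f).
So s = 36 − 29 = 7 and f = 15 − 5 = 10.

7 defective items and 10 good items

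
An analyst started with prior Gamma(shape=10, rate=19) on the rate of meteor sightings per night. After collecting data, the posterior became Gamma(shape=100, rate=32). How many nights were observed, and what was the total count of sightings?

n = 13 nights with total 90 sightings

A Gamma(α, β) prior (rate parametrization) on a Poisson rate with n observations summing to S gives posterior Gamma(α+S, β+n).
Matching: Σxᵢ = 100 − 10 = 90 and n = 32 − 19 = 13.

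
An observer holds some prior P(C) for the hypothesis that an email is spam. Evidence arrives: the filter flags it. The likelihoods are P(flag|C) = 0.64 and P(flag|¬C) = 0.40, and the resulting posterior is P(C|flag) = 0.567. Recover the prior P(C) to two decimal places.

P(C) = 0.45

In odds form, posterior odds = prior odds × likelihood ratio, so prior odds = posterior odds ÷ LR.
Posterior odds = 0.567/(1−0.567) = 1.3095. LR = 0.64/0.40 = 1.6000.
Prior odds = 1.3095/1.6000 = 0.8184, so P(C) = 0.8184/(1+0.8184) ≈ 0.45.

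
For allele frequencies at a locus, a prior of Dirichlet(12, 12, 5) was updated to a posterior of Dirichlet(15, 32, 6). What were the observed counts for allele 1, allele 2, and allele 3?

counts (3, 20, 1)

For a Dirichlet(α) prior with multinomial counts c, the posterior is Dirichlet(α + c) componentwise.
Counts are posterior − prior componentwise: 15−12=3, 32−12=20, 6−5=1.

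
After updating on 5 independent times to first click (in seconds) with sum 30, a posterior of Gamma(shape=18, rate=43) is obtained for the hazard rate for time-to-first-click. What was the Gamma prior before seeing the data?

Gamma(shape=13, rate=13)

Gamma–exponential conjugacy: posterior shape = α + n, posterior rate = β + Σtᵢ.
So α = 18 − 5 = 13 and β = 43 − 30 = 13.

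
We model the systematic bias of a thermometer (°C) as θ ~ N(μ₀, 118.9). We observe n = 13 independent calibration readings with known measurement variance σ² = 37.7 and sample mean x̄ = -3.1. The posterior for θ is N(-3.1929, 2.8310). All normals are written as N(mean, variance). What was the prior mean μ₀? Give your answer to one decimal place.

The posterior mean is a precision-weighted average: μ_n = (τ₀μ₀ + τ_data·x̄)/(τ₀+τ_data), with τ₀=1/σ₀² and τ_data=n/σ².
Here τ₀ = 1/118.9 = 0.008410 and τ_data = 13/37.7 = 0.344828, so τ_n = 0.353238.
Rearranging for μ₀: μ₀ = (μ_n·τ_n − τ_data·x̄)/τ₀ = (-3.1929·0.353238 − 0.344828·-3.1) / 0.008410 = -0.058887/0.008410 ≈ -7.0.

μ₀ = -7.0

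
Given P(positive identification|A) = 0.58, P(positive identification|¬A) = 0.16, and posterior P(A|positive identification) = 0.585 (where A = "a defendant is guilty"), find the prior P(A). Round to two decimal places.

In odds form, posterior odds = prior odds × likelihood ratio, so prior odds = posterior odds ÷ LR.
Posterior odds = 0.585/(1−0.585) = 1.4096. LR = 0.58/0.16 = 3.6250.
Prior odds = 1.4096/3.6250 = 0.3889, so P(A) = 0.3889/(1+0.3889) ≈ 0.28.

P(A) = 0.28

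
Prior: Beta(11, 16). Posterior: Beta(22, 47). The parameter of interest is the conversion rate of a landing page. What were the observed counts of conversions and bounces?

Beta is conjugate to the binomial likelihood: posterior = Beta(a+s, b+f).
So s = 22 − 11 = 11 and f = 47 − 16 = 31.

11 conversions and 31 bounces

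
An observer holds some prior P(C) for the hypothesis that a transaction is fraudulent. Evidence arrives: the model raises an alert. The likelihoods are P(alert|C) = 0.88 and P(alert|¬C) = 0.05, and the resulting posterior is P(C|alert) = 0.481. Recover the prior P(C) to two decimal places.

P(C) = 0.05

In odds form, posterior odds = prior odds × likelihood ratio, so prior odds = posterior odds ÷ LR.
Posterior odds = 0.481/(1−0.481) = 0.9268. LR = 0.88/0.05 = 17.6000.
Prior odds = 0.9268/17.6000 = 0.0527, so P(C) = 0.0527/(1+0.0527) ≈ 0.05.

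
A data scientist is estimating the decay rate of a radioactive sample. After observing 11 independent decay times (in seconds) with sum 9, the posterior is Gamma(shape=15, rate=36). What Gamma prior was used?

Gamma(shape=4, rate=27)

For an exponential likelihood with a Gamma(α, β) prior on the rate, n observations with total T give posterior Gamma(α+n, β+T).
So α = 15 − 11 = 4 and β = 36 − 9 = 27.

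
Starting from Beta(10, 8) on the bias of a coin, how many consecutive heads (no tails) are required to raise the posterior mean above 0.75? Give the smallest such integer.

After k heads and 0 tails the posterior is Beta(10+k, 8), with mean (10+k)/(10+8+k).
Set (10+k)/(18+k) > 0.75 and solve: k > (0.75·18 − 10)/(1 − 0.75) = 14.000.
The smallest integer exceeding 14.000 is 15.

k = 15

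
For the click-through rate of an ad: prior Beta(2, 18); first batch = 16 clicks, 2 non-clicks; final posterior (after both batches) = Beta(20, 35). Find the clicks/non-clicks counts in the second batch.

2 clicks and 15 non-clicks

Sequential conjugate updates are equivalent to a single update on the pooled data, so total successes = posterior α − prior α and total failures = posterior β − prior β.
Total across both batches: 20−2=18 clicks, 35−18=17 non-clicks.
Subtract the first batch: 18−16=2 clicks and 17−2=15 non-clicks.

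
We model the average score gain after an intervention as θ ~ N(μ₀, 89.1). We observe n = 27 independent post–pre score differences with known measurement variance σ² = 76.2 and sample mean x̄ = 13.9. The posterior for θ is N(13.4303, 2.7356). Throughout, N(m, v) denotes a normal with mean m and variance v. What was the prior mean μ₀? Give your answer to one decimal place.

μ₀ = -1.4

With known observation variance, the Normal–Normal posterior has precision τ_n = τ₀ + n/σ² and mean μ_n = (τ₀μ₀ + (n/σ²)x̄)/τ_n.
Here τ₀ = 1/89.1 = 0.011223 and τ_data = 27/76.2 = 0.354331, so τ_n = 0.365554.
Rearranging for μ₀: μ₀ = (μ_n·τ_n − τ_data·x̄)/τ₀ = (13.4303·0.365554 − 0.354331·13.9) / 0.011223 = -0.015701/0.011223 ≈ -1.4.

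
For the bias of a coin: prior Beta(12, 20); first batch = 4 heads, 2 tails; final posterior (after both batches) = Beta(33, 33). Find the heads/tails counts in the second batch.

Because Beta–binomial updating is additive in the counts, the combined data contributed (α_post−α_prior, β_post−β_prior) successes and failures.
Total across both batches: 33−12=21 heads, 33−20=13 tails.
Subtract the first batch: 21−4=17 heads and 13−2=11 tails.

17 heads and 11 tails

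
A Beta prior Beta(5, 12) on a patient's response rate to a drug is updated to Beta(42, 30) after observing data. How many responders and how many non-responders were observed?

37 responders and 18 non-responders

A Beta(α, β) prior with s successes and f failures in binomial data gives a Beta(α+s, β+f) posterior.
Match parameters: s=42−5=37, f=30−12=18.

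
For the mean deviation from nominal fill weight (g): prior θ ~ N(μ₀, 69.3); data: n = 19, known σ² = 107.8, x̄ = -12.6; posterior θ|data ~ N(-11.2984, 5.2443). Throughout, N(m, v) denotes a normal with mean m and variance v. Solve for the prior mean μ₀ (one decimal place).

μ₀ = 4.6

The posterior mean is a precision-weighted average: μ_n = (τ₀μ₀ + τ_data·x̄)/(τ₀+τ_data), with τ₀=1/σ₀² and τ_data=n/σ².
Here τ₀ = 1/69.3 = 0.014430 and τ_data = 19/107.8 = 0.176252, so τ_n = 0.190682.
Rearranging for μ₀: μ₀ = (μ_n·τ_n − τ_data·x̄)/τ₀ = (-11.2984·0.190682 − 0.176252·-12.6) / 0.014430 = 0.066374/0.014430 ≈ 4.6.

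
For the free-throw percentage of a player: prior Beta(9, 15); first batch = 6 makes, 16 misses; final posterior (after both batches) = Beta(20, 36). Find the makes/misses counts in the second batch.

Sequential conjugate updates are equivalent to a single update on the pooled data, so total successes = posterior α − prior α and total failures = posterior β − prior β.
Total across both batches: 20−9=11 makes, 36−15=21 misses.
Subtract the first batch: 11−6=5 makes and 21−16=5 misses.

5 makes and 5 misses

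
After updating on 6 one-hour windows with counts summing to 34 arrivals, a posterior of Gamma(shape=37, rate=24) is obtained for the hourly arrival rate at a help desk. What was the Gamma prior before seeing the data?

Gamma(shape=3, rate=18)

Gamma–Poisson conjugacy: posterior shape = α + Σxᵢ, posterior rate = β + n.
So α = 37 − 34 = 3 and β = 24 − 6 = 18.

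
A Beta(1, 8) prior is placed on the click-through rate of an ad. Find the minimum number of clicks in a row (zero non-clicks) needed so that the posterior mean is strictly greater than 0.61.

k = 12

After k clicks and 0 non-clicks the posterior is Beta(1+k, 8), with mean (1+k)/(1+8+k).
Set (1+k)/(9+k) > 0.61 and solve: k > (0.61·9 − 1)/(1 − 0.61) = 11.513.
The smallest integer exceeding 11.513 is 12, and checking k=12: (13)/(21) = 0.6190 > 0.61.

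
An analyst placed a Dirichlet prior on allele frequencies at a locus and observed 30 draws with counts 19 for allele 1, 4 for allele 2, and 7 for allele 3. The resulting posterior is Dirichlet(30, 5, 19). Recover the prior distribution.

For a Dirichlet(α) prior with multinomial counts c, the posterior is Dirichlet(α + c) componentwise.
Subtract each count from the matching posterior parameter: 30−19=11, 5−4=1, 19−7=12.

Dirichlet(11, 1, 12)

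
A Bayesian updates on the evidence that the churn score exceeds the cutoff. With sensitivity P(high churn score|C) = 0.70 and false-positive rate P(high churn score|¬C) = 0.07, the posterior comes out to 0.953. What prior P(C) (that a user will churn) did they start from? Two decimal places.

Bayes' rule in odds form gives O(C|E) = O(C)·[P(E|C)/P(E|¬C)], hence O(C) = O(C|E)/LR.
Posterior odds = 0.953/(1−0.953) = 20.2766. LR = 0.70/0.07 = 10.0000.
Prior odds = 20.2766/10.0000 = 2.0277, so P(C) = 2.0277/(1+2.0277) ≈ 0.67.

P(C) = 0.67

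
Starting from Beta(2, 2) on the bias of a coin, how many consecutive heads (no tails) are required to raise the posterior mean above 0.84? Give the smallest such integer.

After k heads and 0 tails the posterior is Beta(2+k, 2), with mean (2+k)/(2+2+k).
Set (2+k)/(4+k) > 0.84 and solve: k > (0.84·4 − 2)/(1 − 0.84) = 8.500.
The smallest integer exceeding 8.500 is 9, and checking k=9: (11)/(13) = 0.8462 > 0.84.

k = 9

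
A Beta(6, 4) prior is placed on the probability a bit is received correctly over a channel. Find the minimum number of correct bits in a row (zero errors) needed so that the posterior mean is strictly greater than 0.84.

After k correct bits and 0 errors the posterior is Beta(6+k, 4), with mean (6+k)/(6+4+k).
Set (6+k)/(10+k) > 0.84 and solve: k > (0.84·10 − 6)/(1 − 0.84) = 15.000.
The smallest integer exceeding 15.000 is 16, and checking k=16: (22)/(26) = 0.8462 > 0.84.

k = 16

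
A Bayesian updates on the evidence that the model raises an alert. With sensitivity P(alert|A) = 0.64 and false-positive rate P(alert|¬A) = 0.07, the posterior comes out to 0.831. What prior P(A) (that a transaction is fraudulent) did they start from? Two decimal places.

P(A) = 0.35

In odds form, posterior odds = prior odds × likelihood ratio, so prior odds = posterior odds ÷ LR.
Posterior odds = 0.831/(1−0.831) = 4.9172. LR = 0.64/0.07 = 9.1429.
Prior odds = 4.9172/9.1429 = 0.5378, so P(A) = 0.5378/(1+0.5378) ≈ 0.35.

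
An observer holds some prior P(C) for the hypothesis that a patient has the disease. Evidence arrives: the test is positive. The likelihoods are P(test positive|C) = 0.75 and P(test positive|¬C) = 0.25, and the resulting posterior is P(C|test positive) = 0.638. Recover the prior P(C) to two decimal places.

P(C) = 0.37

In odds form, posterior odds = prior odds × likelihood ratio, so prior odds = posterior odds ÷ LR.
Posterior odds = 0.638/(1−0.638) = 1.7624. LR = 0.75/0.25 = 3.0000.
Prior odds = 1.7624/3.0000 = 0.5875, so P(C) = 0.5875/(1+0.5875) ≈ 0.37.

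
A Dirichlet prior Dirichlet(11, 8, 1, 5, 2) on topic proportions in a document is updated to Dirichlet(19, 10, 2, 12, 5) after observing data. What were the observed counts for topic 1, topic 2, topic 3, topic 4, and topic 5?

counts (8, 2, 1, 7, 3)

For a Dirichlet(α) prior with multinomial counts c, the posterior is Dirichlet(α + c) componentwise.
Counts are posterior − prior componentwise: 19−11=8, 10−8=2, 2−1=1, 12−5=7, 5−2=3.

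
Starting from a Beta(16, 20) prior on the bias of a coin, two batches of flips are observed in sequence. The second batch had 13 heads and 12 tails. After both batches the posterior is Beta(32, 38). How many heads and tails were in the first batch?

3 heads and 6 tails

Because Beta–binomial updating is additive in the counts, the combined data contributed (α_post−α_prior, β_post−β_prior) successes and failures.
Total across both batches: 32−16=16 heads, 38−20=18 tails.
Subtract the second batch: 16−13=3 heads and 18−12=6 tails.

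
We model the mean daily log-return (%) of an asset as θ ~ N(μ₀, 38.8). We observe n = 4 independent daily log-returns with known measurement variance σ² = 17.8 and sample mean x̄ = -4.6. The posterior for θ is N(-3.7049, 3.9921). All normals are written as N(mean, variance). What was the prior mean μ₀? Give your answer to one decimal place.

μ₀ = 4.1

The posterior mean is a precision-weighted average: μ_n = (τ₀μ₀ + τ_data·x̄)/(τ₀+τ_data), with τ₀=1/σ₀² and τ_data=n/σ².
Here τ₀ = 1/38.8 = 0.025773 and τ_data = 4/17.8 = 0.224719, so τ_n = 0.250492.
Rearranging for μ₀: μ₀ = (μ_n·τ_n − τ_data·x̄)/τ₀ = (-3.7049·0.250492 − 0.224719·-4.6) / 0.025773 = 0.105660/0.025773 ≈ 4.1.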